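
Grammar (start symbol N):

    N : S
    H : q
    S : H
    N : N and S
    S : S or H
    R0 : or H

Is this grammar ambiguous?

Unambiguous

Only N, S, H are reachable from N; ignoring the rest: This is a standard precedence ladder (N over S over H), with each level left-recursive on its own operator ('and' at N, 'or' at S). That structure is LR(1), hence unambiguous.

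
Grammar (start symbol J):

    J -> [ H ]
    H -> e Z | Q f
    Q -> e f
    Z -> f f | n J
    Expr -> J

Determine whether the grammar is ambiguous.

Ambiguous

Witness: [ e f f ]

Derivation 1: J ⇒ [ H ] ⇒ [ e Z ] ⇒ [ e f f ]
Derivation 2: J ⇒ [ H ] ⇒ [ Q f ] ⇒ [ e f f ]

Two distinct leftmost derivations for the same string.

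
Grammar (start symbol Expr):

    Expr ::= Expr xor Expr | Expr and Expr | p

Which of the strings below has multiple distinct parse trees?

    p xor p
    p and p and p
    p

p xor p: 1 tree
p and p and p: 2 trees
p: 1 tree

p and p and p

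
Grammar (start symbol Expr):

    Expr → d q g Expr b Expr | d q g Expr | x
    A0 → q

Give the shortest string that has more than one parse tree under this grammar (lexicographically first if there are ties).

length 1: no string has ≥2 trees
length 4: no string has ≥2 trees
length 6: no string has ≥2 trees
length 7: no string has ≥2 trees
length 9: d q g d q g x b x has 2 parse trees

Two derivations of d q g d q g x b x:
  Expr ⇒ d q g Expr b Expr ⇒ d q g d q g Expr b Expr ⇒ d q g d q g x b Expr ⇒ d q g d q g x b x
  Expr ⇒ d q g Expr ⇒ d q g d q g Expr b Expr ⇒ d q g d q g x b Expr ⇒ d q g d q g x b x

d q g d q g x b x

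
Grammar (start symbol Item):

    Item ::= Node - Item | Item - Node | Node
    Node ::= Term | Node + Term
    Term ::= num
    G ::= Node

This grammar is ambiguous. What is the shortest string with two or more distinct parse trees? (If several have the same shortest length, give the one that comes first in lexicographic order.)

length 1: no string has ≥2 trees
length 3: num - num has 2 parse trees

Two derivations of num - num:
  Item ⇒ Node - Item ⇒ Term - Item ⇒ num - Item ⇒ num - Node ⇒ num - Term ⇒ num - num
  Item ⇒ Item - Node ⇒ Node - Node ⇒ Term - Node ⇒ num - Node ⇒ num - Term ⇒ num - num

num - num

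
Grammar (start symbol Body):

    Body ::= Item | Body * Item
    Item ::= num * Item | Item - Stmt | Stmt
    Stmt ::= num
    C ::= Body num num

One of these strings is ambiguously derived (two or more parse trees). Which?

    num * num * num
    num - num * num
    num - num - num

num * num * num

num * num * num: 4 trees
num - num * num: 1 tree
num - num - num: 1 tree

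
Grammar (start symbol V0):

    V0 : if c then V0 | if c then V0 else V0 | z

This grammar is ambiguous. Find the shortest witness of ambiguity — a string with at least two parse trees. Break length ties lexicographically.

length 1: no string has ≥2 trees
length 4: no string has ≥2 trees
length 6: no string has ≥2 trees
length 7: no string has ≥2 trees
length 9: if c then if c then z else z has 2 parse trees

Two derivations of if c then if c then z else z:
  V0 ⇒ if c then V0 ⇒ if c then if c then V0 else V0 ⇒ if c then if c then z else V0 ⇒ if c then if c then z else z
  V0 ⇒ if c then V0 else V0 ⇒ if c then if c then V0 else V0 ⇒ if c then if c then z else V0 ⇒ if c then if c then z else z

if c then if c then z else z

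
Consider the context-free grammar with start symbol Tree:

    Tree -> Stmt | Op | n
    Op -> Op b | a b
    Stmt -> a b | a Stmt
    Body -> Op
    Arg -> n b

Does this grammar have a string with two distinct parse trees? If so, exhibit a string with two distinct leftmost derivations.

Witness: a b

Derivation 1: Tree ⇒ Stmt ⇒ a b
Derivation 2: Tree ⇒ Op ⇒ a b

Two distinct leftmost derivations for the same string.

Ambiguous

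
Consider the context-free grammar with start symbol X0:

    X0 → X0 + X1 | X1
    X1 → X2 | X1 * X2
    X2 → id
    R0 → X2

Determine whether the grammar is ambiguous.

Only X0, X1, X2 are reachable from X0; ignoring the rest: X0 → X0 + X1 | X1  ;  X1 → X1 * X2 | X2  — a left-associative chain with X2 at the bottom. Each string factors uniquely by precedence.

Unambiguous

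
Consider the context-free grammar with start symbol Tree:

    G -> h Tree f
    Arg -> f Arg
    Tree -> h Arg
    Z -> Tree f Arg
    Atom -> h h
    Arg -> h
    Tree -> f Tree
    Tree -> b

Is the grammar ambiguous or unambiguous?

(Atom, Z, G are unreachable from Tree, so their rules don't affect L(Tree).) The reachable rules are right-linear with at most one rule per (nonterminal, next-terminal) pair. Each input token forces the next rule, so parsing is deterministic.

Unambiguous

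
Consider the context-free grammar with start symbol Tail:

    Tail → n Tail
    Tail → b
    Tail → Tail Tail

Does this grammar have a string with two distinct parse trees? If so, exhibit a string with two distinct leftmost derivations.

Witness: b b b

Derivation 1: Tail ⇒ Tail Tail ⇒ b Tail ⇒ b Tail Tail ⇒ b b Tail ⇒ b b b
Derivation 2: Tail ⇒ Tail Tail ⇒ Tail Tail Tail ⇒ b Tail Tail ⇒ b b Tail ⇒ b b b

Two distinct leftmost derivations for the same string.

Ambiguous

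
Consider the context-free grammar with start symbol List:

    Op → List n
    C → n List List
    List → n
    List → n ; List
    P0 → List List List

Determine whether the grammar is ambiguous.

Unambiguous

(P0, Op, C are unreachable from List, so their rules don't affect L(List).) The reachable grammar is A → atom sep A | atom. Each atom is followed by either the separator (recurse) or end-of-string (stop) — no choice point.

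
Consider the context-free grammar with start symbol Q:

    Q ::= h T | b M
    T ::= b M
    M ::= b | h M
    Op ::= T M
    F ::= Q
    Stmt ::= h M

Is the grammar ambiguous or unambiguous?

Unambiguous

(Op, F, Stmt are unreachable from Q, so their rules don't affect L(Q).) Each reachable nonterminal has at most one production per leading terminal, and all productions are right-linear; the derivation is determined token-by-token.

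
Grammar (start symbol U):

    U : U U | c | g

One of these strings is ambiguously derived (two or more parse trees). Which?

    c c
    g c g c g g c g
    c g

c c: 1 tree
g c g c g g c g: 429 trees
c g: 1 tree

g c g c g g c g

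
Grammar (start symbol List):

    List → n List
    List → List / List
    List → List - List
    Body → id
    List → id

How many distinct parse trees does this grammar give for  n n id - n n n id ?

Parse trees for n n id - n n n id:
  [List n [List n [List [List id] - [List n [List n [List n [List id]]]]]]]
  [List n [List [List n [List id]] - [List n [List n [List n [List id]]]]]]
  [List [List n [List n [List id]]] - [List n [List n [List n [List id]]]]]

3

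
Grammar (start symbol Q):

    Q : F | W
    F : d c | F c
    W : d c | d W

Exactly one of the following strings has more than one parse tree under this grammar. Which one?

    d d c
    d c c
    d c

d d c: 1 tree
d c c: 1 tree
d c: 2 trees

d c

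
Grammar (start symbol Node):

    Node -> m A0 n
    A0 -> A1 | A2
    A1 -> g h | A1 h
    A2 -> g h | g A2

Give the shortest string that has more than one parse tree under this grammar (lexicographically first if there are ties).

length 4: m g h n has 2 parse trees

Two derivations of m g h n:
  Node ⇒ m A0 n ⇒ m A1 n ⇒ m g h n
  Node ⇒ m A0 n ⇒ m A2 n ⇒ m g h n

m g h n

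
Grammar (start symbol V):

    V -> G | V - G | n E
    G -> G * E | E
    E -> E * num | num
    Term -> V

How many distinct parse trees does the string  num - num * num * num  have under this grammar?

Parse trees for num - num * num * num:
  [V [V [G [E num]]] - [G [G [E num]] * [E [E num] * num]]]
  [V [V [G [E num]]] - [G [G [G [E num]] * [E num]] * [E num]]]
  [V [V [G [E num]]] - [G [G [E [E num] * num]] * [E num]]]
  [V [V [G [E num]]] - [G [E [E [E num] * num] * num]]]

4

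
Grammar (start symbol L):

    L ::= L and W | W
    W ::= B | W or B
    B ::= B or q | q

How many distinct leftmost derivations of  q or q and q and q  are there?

Parse trees for q or q and q and q:
  [L [L [L [W [B [B q] or q]]] and [W [B q]]] and [W [B q]]]
  [L [L [L [W [W [B q]] or [B q]]] and [W [B q]]] and [W [B q]]]

2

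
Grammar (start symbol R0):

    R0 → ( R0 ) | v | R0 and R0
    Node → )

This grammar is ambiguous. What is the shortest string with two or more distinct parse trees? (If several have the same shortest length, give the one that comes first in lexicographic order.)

v and v and v

length 1: no string has ≥2 trees
length 3: no string has ≥2 trees
length 5: v and v and v has 2 parse trees

Two derivations of v and v and v:
  R0 ⇒ R0 and R0 ⇒ v and R0 ⇒ v and R0 and R0 ⇒ v and v and R0 ⇒ v and v and v
  R0 ⇒ R0 and R0 ⇒ R0 and R0 and R0 ⇒ v and R0 and R0 ⇒ v and v and R0 ⇒ v and v and v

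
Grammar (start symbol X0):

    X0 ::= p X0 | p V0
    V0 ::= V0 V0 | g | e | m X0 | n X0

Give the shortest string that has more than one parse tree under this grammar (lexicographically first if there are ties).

length 2: no string has ≥2 trees
length 3: no string has ≥2 trees
length 4: p e e e has 2 parse trees

Two derivations of p e e e:
  X0 ⇒ p V0 ⇒ p V0 V0 ⇒ p V0 V0 V0 ⇒ p e V0 V0 ⇒ p e e V0 ⇒ p e e e
  X0 ⇒ p V0 ⇒ p V0 V0 ⇒ p e V0 ⇒ p e V0 V0 ⇒ p e e V0 ⇒ p e e e

p e e e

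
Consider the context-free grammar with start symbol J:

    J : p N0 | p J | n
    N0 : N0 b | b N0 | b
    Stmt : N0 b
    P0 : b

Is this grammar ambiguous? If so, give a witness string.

Ambiguous

Witness: p b b

Derivation 1: J ⇒ p N0 ⇒ p N0 b ⇒ p b b
Derivation 2: J ⇒ p N0 ⇒ p b N0 ⇒ p b b

Two distinct leftmost derivations for the same string.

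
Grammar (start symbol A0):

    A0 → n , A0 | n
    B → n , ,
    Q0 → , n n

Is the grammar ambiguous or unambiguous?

(B, Q0 are unreachable from A0, so their rules don't affect L(A0).) The reachable grammar is A → atom sep A | atom. Each atom is followed by either the separator (recurse) or end-of-string (stop) — no choice point.

Unambiguous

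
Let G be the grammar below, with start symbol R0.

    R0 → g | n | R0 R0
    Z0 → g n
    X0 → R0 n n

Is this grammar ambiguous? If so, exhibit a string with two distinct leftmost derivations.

Witness: g g g

Derivation 1: R0 ⇒ R0 R0 ⇒ g R0 ⇒ g R0 R0 ⇒ g g R0 ⇒ g g g
Derivation 2: R0 ⇒ R0 R0 ⇒ R0 R0 R0 ⇒ g R0 R0 ⇒ g g R0 ⇒ g g g

Two distinct leftmost derivations for the same string.

Ambiguous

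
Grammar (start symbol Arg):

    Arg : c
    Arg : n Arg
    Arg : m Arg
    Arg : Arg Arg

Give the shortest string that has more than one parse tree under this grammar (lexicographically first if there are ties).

c c c

length 1: no string has ≥2 trees
length 2: no string has ≥2 trees
length 3: c c c has 2 parse trees

Two derivations of c c c:
  Arg ⇒ Arg Arg ⇒ c Arg ⇒ c Arg Arg ⇒ c c Arg ⇒ c c c
  Arg ⇒ Arg Arg ⇒ Arg Arg Arg ⇒ c Arg Arg ⇒ c c Arg ⇒ c c c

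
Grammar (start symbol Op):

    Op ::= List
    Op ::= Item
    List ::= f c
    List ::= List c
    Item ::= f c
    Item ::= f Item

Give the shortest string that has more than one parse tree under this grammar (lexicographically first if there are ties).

length 2: f c has 2 parse trees

Two derivations of f c:
  Op ⇒ List ⇒ f c
  Op ⇒ Item ⇒ f c

f c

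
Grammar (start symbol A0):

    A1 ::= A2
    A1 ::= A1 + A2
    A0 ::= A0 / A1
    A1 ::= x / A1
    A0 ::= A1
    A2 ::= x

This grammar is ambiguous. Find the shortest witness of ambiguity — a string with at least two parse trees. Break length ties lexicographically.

length 1: no string has ≥2 trees
length 3: x / x has 2 parse trees

Two derivations of x / x:
  A0 ⇒ A0 / A1 ⇒ A1 / A1 ⇒ A2 / A1 ⇒ x / A1 ⇒ x / A2 ⇒ x / x
  A0 ⇒ A1 ⇒ x / A1 ⇒ x / A2 ⇒ x / x

x / x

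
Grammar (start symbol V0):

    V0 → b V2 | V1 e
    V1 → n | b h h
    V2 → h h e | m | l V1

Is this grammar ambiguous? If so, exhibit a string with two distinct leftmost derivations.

Ambiguous

Witness: b h h e

Derivation 1: V0 ⇒ b V2 ⇒ b h h e
Derivation 2: V0 ⇒ V1 e ⇒ b h h e

Two distinct leftmost derivations for the same string.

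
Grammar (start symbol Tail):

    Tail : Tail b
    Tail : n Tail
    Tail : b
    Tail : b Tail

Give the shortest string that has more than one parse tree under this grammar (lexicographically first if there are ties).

length 1: no string has ≥2 trees
length 2: b b has 2 parse trees

Two derivations of b b:
  Tail ⇒ Tail b ⇒ b b
  Tail ⇒ b Tail ⇒ b b

b b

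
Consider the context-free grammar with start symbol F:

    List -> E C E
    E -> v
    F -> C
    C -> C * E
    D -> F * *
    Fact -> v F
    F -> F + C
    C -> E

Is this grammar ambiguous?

Unambiguous

(Fact, D, List are unreachable from F, so their rules don't affect L(F).) The grammar is stratified — F handles '+' (left-recursive), C handles '*', E atoms. Each operator has a fixed associativity and precedence level, so every string has one parse.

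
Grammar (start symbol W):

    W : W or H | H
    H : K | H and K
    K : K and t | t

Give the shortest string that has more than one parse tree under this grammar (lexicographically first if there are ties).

length 1: no string has ≥2 trees
length 3: t and t has 2 parse trees

Two derivations of t and t:
  W ⇒ H ⇒ K ⇒ K and t ⇒ t and t
  W ⇒ H ⇒ H and K ⇒ K and K ⇒ t and K ⇒ t and t

t and t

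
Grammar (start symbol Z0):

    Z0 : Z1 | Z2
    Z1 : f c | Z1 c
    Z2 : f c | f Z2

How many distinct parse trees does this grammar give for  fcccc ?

Parse trees for fcccc:
  [Z0 [Z1 [Z1 [Z1 [Z1 f c] c] c] c]]

1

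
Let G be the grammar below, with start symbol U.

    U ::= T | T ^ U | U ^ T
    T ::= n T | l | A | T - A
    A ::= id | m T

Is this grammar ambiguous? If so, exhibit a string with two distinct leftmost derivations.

Ambiguous

Witness: id ^ id

Derivation 1: U ⇒ T ^ U ⇒ A ^ U ⇒ id ^ U ⇒ id ^ T ⇒ id ^ A ⇒ id ^ id
Derivation 2: U ⇒ U ^ T ⇒ T ^ T ⇒ A ^ T ⇒ id ^ T ⇒ id ^ A ⇒ id ^ id

Two distinct leftmost derivations for the same string.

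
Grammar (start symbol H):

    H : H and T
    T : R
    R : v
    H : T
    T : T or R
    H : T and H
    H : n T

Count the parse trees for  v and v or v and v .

4

Parse trees for v and v or v and v:
  [H [H [H [T [R v]]] and [T [T [R v]] or [R v]]] and [T [R v]]]
  [H [H [T [R v]] and [H [T [T [R v]] or [R v]]]] and [T [R v]]]
  [H [T [R v]] and [H [H [T [T [R v]] or [R v]]] and [T [R v]]]]
  [H [T [R v]] and [H [T [T [R v]] or [R v]] and [H [T [R v]]]]]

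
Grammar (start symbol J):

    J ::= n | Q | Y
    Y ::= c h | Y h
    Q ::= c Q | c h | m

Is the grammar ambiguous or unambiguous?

Ambiguous

Witness: c h

Derivation 1: J ⇒ Q ⇒ c h
Derivation 2: J ⇒ Y ⇒ c h

Two distinct leftmost derivations for the same string.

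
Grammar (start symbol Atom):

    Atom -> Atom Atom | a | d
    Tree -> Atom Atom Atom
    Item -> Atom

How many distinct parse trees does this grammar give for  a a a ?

2

Parse trees for a a a:
  [Atom [Atom a] [Atom [Atom a] [Atom a]]]
  [Atom [Atom [Atom a] [Atom a]] [Atom a]]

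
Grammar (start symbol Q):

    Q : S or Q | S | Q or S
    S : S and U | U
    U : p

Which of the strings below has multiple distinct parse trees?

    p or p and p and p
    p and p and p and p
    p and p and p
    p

p or p and p and p

p or p and p and p: 2 trees
p and p and p and p: 1 tree
p and p and p: 1 tree
p: 1 tree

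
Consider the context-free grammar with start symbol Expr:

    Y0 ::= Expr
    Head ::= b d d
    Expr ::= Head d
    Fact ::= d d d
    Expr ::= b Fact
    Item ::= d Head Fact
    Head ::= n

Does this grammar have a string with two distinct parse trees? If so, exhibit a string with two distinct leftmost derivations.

Witness: b d d d

Derivation 1: Expr ⇒ Head d ⇒ b d d d
Derivation 2: Expr ⇒ b Fact ⇒ b d d d

Two distinct leftmost derivations for the same string.

Ambiguous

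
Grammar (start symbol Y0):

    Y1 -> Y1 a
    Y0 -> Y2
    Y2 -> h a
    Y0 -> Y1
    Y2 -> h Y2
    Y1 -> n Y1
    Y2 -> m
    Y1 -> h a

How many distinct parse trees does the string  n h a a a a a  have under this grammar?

Parse trees for n h a a a a a:
  [Y0 [Y1 [Y1 [Y1 [Y1 [Y1 n [Y1 h a]] a] a] a] a]]
  [Y0 [Y1 [Y1 [Y1 [Y1 n [Y1 [Y1 h a] a]] a] a] a]]
  [Y0 [Y1 [Y1 [Y1 n [Y1 [Y1 [Y1 h a] a] a]] a] a]]
  [Y0 [Y1 [Y1 n [Y1 [Y1 [Y1 [Y1 h a] a] a] a]] a]]
  [Y0 [Y1 n [Y1 [Y1 [Y1 [Y1 [Y1 h a] a] a] a] a]]]

5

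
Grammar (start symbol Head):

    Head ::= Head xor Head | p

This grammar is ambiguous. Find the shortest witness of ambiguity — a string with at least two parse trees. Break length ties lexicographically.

length 1: no string has ≥2 trees
length 3: no string has ≥2 trees
length 5: p xor p xor p has 2 parse trees

Two derivations of p xor p xor p:
  Head ⇒ Head xor Head ⇒ Head xor Head xor Head ⇒ p xor Head xor Head ⇒ p xor p xor Head ⇒ p xor p xor p
  Head ⇒ Head xor Head ⇒ p xor Head ⇒ p xor Head xor Head ⇒ p xor p xor Head ⇒ p xor p xor p

p xor p xor p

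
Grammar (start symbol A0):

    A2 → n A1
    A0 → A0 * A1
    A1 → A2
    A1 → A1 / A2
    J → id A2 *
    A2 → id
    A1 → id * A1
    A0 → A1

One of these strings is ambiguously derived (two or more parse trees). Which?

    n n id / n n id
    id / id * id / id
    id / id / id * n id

n n id / n n id

n n id / n n id: 3 trees
id / id * id / id: 1 tree
id / id / id * n id: 1 tree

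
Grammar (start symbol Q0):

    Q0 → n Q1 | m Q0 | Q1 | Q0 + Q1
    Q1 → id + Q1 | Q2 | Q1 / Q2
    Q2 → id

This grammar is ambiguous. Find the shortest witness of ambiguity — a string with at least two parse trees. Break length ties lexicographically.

id + id

length 1: no string has ≥2 trees
length 2: no string has ≥2 trees
length 3: id + id has 2 parse trees

Two derivations of id + id:
  Q0 ⇒ Q1 ⇒ id + Q1 ⇒ id + Q2 ⇒ id + id
  Q0 ⇒ Q0 + Q1 ⇒ Q1 + Q1 ⇒ Q2 + Q1 ⇒ id + Q1 ⇒ id + Q2 ⇒ id + id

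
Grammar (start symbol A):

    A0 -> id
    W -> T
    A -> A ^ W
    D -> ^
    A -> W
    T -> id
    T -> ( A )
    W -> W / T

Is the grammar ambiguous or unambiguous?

Unambiguous

Only A, W, T are reachable from A; ignoring the rest: A → A ^ W | W  ;  W → W / T | T  — a left-associative chain with T at the bottom. Each string factors uniquely by precedence.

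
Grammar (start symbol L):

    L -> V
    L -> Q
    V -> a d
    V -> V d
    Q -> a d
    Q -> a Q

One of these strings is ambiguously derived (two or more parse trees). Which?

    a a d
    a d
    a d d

a a d: 1 tree
a d: 2 trees
a d d: 1 tree

a d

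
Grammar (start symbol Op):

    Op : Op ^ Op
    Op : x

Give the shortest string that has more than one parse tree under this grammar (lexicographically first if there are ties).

length 1: no string has ≥2 trees
length 3: no string has ≥2 trees
length 5: x ^ x ^ x has 2 parse trees

Two derivations of x ^ x ^ x:
  Op ⇒ Op ^ Op ⇒ Op ^ Op ^ Op ⇒ x ^ Op ^ Op ⇒ x ^ x ^ Op ⇒ x ^ x ^ x
  Op ⇒ Op ^ Op ⇒ x ^ Op ⇒ x ^ Op ^ Op ⇒ x ^ x ^ Op ⇒ x ^ x ^ x

x ^ x ^ x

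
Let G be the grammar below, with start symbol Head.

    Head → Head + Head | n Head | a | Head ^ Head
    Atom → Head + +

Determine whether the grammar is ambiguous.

Witness: n a + a

Derivation 1: Head ⇒ Head + Head ⇒ n Head + Head ⇒ n a + Head ⇒ n a + a
Derivation 2: Head ⇒ n Head ⇒ n Head + Head ⇒ n a + Head ⇒ n a + a

Two distinct leftmost derivations for the same string.

Ambiguous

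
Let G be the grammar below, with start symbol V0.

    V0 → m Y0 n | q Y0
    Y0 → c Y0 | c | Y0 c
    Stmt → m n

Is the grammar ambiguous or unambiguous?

Ambiguous

Witness: q c c

Derivation 1: V0 ⇒ q Y0 ⇒ q c Y0 ⇒ q c c
Derivation 2: V0 ⇒ q Y0 ⇒ q Y0 c ⇒ q c c

Two distinct leftmost derivations for the same string.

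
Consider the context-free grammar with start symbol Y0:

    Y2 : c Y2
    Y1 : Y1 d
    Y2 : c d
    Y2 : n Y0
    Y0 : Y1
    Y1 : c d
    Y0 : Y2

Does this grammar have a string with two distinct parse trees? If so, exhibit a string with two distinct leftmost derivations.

Witness: c d

Derivation 1: Y0 ⇒ Y1 ⇒ c d
Derivation 2: Y0 ⇒ Y2 ⇒ c d

Two distinct leftmost derivations for the same string.

Ambiguous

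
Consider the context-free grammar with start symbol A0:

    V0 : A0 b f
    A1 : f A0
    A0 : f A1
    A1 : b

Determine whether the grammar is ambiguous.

Unambiguous

Only A0, A1 are reachable from A0; ignoring the rest: Each reachable nonterminal has at most one production per leading terminal, and all productions are right-linear; the derivation is determined token-by-token.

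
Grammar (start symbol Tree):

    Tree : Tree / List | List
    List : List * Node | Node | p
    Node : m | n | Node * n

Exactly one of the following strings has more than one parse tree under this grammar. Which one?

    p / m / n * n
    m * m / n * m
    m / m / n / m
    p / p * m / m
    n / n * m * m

p / m / n * n

p / m / n * n: 2 trees
m * m / n * m: 1 tree
m / m / n / m: 1 tree
p / p * m / m: 1 tree
n / n * m * m: 1 tree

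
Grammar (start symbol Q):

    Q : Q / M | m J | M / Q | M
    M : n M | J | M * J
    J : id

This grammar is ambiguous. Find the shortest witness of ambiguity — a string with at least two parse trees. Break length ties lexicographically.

id / id

length 1: no string has ≥2 trees
length 2: no string has ≥2 trees
length 3: id / id has 2 parse trees

Two derivations of id / id:
  Q ⇒ Q / M ⇒ M / M ⇒ J / M ⇒ id / M ⇒ id / J ⇒ id / id
  Q ⇒ M / Q ⇒ J / Q ⇒ id / Q ⇒ id / M ⇒ id / J ⇒ id / id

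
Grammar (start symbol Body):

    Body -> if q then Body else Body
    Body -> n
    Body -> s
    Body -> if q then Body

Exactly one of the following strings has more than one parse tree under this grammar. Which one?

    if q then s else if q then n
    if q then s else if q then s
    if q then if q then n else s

if q then s else if q then n: 1 tree
if q then s else if q then s: 1 tree
if q then if q then n else s: 2 trees

if q then if q then n else s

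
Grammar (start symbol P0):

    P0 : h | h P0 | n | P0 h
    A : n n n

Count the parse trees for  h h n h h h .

Parse trees for h h n h h h (showing first 6 of 10):
  [P0 h [P0 h [P0 [P0 [P0 [P0 n] h] h] h]]]
  [P0 h [P0 [P0 h [P0 [P0 [P0 n] h] h]] h]]
  [P0 h [P0 [P0 [P0 h [P0 [P0 n] h]] h] h]]
  [P0 h [P0 [P0 [P0 [P0 h [P0 n]] h] h] h]]
  [P0 [P0 h [P0 h [P0 [P0 [P0 n] h] h]]] h]
  [P0 [P0 h [P0 [P0 h [P0 [P0 n] h]] h]] h]

10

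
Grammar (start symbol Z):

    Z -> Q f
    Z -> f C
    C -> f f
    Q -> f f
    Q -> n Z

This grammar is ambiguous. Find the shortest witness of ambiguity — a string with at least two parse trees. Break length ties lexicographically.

length 3: f f f has 2 parse trees

Two derivations of f f f:
  Z ⇒ Q f ⇒ f f f
  Z ⇒ f C ⇒ f f f

f f f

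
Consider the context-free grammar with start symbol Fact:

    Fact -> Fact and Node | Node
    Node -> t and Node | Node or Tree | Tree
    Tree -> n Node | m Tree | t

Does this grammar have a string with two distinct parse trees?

Witness: t and t

Derivation 1: Fact ⇒ Fact and Node ⇒ Node and Node ⇒ Tree and Node ⇒ t and Node ⇒ t and Tree ⇒ t and t
Derivation 2: Fact ⇒ Node ⇒ t and Node ⇒ t and Tree ⇒ t and t

Two distinct leftmost derivations for the same string.

Ambiguous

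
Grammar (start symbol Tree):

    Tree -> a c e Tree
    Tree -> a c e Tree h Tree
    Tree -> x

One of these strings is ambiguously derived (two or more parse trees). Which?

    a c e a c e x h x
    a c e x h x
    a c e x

a c e a c e x h x

a c e a c e x h x: 2 trees
a c e x h x: 1 tree
a c e x: 1 tree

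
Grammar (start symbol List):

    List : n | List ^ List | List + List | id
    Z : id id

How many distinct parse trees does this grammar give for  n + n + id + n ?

5

Parse trees for n + n + id + n:
  [List [List n] + [List [List n] + [List [List id] + [List n]]]]
  [List [List n] + [List [List [List n] + [List id]] + [List n]]]
  [List [List [List n] + [List n]] + [List [List id] + [List n]]]
  [List [List [List n] + [List [List n] + [List id]]] + [List n]]
  [List [List [List [List n] + [List n]] + [List id]] + [List n]]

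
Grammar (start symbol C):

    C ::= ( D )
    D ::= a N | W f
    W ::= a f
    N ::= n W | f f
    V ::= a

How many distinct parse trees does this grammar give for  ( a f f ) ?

Parse trees for ( a f f ):
  [C ( [D a [N f f]] )]
  [C ( [D [W a f] f] )]

2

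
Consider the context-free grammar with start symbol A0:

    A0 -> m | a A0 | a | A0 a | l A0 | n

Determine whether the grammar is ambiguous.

Ambiguous

Witness: a a

Derivation 1: A0 ⇒ a A0 ⇒ a a
Derivation 2: A0 ⇒ A0 a ⇒ a a

Two distinct leftmost derivations for the same string.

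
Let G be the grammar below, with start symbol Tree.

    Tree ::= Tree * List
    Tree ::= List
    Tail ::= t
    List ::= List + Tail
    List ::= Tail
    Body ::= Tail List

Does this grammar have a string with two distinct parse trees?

Unambiguous

Only Tree, List, Tail are reachable from Tree; ignoring the rest: This is a standard precedence ladder (Tree over List over Tail), with each level left-recursive on its own operator ('*' at Tree, '+' at List). That structure is LR(1), hence unambiguous.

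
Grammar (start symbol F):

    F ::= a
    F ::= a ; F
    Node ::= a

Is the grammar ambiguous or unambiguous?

Only F is reachable from F; ignoring the rest: Right-recursive list with a separator: after each atom, whether the separator follows determines the rule. One parse per string.

Unambiguous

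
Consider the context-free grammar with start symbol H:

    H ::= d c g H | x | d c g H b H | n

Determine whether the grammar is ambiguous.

Ambiguous

Witness: d c g d c g n b n

Derivation 1: H ⇒ d c g H ⇒ d c g d c g H b H ⇒ d c g d c g n b H ⇒ d c g d c g n b n
Derivation 2: H ⇒ d c g H b H ⇒ d c g d c g H b H ⇒ d c g d c g n b H ⇒ d c g d c g n b n

Two distinct leftmost derivations for the same string.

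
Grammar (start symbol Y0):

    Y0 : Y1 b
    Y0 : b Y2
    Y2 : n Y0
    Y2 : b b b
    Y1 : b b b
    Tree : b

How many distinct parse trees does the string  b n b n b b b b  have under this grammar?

2

Parse trees for b n b n b b b b:
  [Y0 b [Y2 n [Y0 b [Y2 n [Y0 [Y1 b b b] b]]]]]
  [Y0 b [Y2 n [Y0 b [Y2 n [Y0 b [Y2 b b b]]]]]]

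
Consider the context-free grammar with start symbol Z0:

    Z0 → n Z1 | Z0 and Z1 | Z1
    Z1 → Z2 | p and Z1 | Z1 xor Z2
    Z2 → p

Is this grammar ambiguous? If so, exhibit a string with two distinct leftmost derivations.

Ambiguous

Witness: p and p

Derivation 1: Z0 ⇒ Z0 and Z1 ⇒ Z1 and Z1 ⇒ Z2 and Z1 ⇒ p and Z1 ⇒ p and Z2 ⇒ p and p
Derivation 2: Z0 ⇒ Z1 ⇒ p and Z1 ⇒ p and Z2 ⇒ p and p

Two distinct leftmost derivations for the same string.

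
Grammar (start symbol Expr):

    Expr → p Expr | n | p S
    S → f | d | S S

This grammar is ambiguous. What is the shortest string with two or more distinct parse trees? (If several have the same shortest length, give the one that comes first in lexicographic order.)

length 1: no string has ≥2 trees
length 2: no string has ≥2 trees
length 3: no string has ≥2 trees
length 4: p d d d has 2 parse trees

Two derivations of p d d d:
  Expr ⇒ p S ⇒ p S S ⇒ p d S ⇒ p d S S ⇒ p d d S ⇒ p d d d
  Expr ⇒ p S ⇒ p S S ⇒ p S S S ⇒ p d S S ⇒ p d d S ⇒ p d d d

p d d d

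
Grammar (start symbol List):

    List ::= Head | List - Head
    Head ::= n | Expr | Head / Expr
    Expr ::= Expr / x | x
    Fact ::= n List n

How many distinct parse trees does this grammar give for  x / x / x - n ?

Parse trees for x / x / x - n:
  [List [List [Head [Expr [Expr [Expr x] / x] / x]]] - [Head n]]
  [List [List [Head [Head [Expr x]] / [Expr [Expr x] / x]]] - [Head n]]
  [List [List [Head [Head [Expr [Expr x] / x]] / [Expr x]]] - [Head n]]
  [List [List [Head [Head [Head [Expr x]] / [Expr x]] / [Expr x]]] - [Head n]]

4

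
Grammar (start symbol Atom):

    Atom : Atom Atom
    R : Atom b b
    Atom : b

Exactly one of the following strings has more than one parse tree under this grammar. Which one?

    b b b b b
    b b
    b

b b b b b: 14 trees
b b: 1 tree
b: 1 tree

b b b b b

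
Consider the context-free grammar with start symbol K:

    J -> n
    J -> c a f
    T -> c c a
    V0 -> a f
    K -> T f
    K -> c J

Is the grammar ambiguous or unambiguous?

Witness: c c a f

Derivation 1: K ⇒ T f ⇒ c c a f
Derivation 2: K ⇒ c J ⇒ c c a f

Two distinct leftmost derivations for the same string.

Ambiguous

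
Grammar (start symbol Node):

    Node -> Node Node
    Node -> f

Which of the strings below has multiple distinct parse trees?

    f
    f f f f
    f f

f: 1 tree
f f f f: 5 trees
f f: 1 tree

f f f f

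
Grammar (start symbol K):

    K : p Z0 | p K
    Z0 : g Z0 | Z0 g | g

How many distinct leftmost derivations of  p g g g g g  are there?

16

Parse trees for p g g g g g (showing first 6 of 16):
  [K p [Z0 g [Z0 g [Z0 g [Z0 g [Z0 g]]]]]]
  [K p [Z0 g [Z0 g [Z0 g [Z0 [Z0 g] g]]]]]
  [K p [Z0 g [Z0 g [Z0 [Z0 g [Z0 g]] g]]]]
  [K p [Z0 g [Z0 g [Z0 [Z0 [Z0 g] g] g]]]]
  [K p [Z0 g [Z0 [Z0 g [Z0 g [Z0 g]]] g]]]
  [K p [Z0 g [Z0 [Z0 g [Z0 [Z0 g] g]] g]]]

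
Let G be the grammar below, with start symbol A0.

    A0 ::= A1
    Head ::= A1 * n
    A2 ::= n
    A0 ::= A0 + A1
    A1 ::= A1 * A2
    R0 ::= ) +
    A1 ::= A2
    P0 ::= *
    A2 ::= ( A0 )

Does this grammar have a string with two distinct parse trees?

(R0, P0, Head are unreachable from A0, so their rules don't affect L(A0).) A0 → A0 + A1 | A1  ;  A1 → A1 * A2 | A2  — a left-associative chain with A2 at the bottom. Each string factors uniquely by precedence.

Unambiguous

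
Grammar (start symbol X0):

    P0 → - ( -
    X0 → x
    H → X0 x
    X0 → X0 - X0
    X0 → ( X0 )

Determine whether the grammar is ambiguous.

Ambiguous

Witness: x - x - x

Derivation 1: X0 ⇒ X0 - X0 ⇒ x - X0 ⇒ x - X0 - X0 ⇒ x - x - X0 ⇒ x - x - x
Derivation 2: X0 ⇒ X0 - X0 ⇒ X0 - X0 - X0 ⇒ x - X0 - X0 ⇒ x - x - X0 ⇒ x - x - x

Two distinct leftmost derivations for the same string.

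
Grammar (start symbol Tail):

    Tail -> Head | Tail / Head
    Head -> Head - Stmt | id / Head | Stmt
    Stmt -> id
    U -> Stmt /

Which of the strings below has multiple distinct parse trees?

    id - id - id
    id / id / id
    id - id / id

id - id - id: 1 tree
id / id / id: 4 trees
id - id / id: 1 tree

id / id / id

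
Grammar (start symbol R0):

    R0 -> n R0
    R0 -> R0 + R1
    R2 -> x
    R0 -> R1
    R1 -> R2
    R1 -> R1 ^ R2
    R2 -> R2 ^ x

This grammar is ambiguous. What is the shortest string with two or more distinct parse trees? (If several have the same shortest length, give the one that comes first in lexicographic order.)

x ^ x

length 1: no string has ≥2 trees
length 2: no string has ≥2 trees
length 3: x ^ x has 2 parse trees

Two derivations of x ^ x:
  R0 ⇒ R1 ⇒ R2 ⇒ R2 ^ x ⇒ x ^ x
  R0 ⇒ R1 ⇒ R1 ^ R2 ⇒ R2 ^ R2 ⇒ x ^ R2 ⇒ x ^ x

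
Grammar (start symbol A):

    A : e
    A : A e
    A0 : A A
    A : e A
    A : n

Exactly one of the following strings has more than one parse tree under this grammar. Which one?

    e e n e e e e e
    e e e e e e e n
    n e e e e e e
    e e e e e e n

e e n e e e e e: 21 trees
e e e e e e e n: 1 tree
n e e e e e e: 1 tree
e e e e e e n: 1 tree

e e n e e e e e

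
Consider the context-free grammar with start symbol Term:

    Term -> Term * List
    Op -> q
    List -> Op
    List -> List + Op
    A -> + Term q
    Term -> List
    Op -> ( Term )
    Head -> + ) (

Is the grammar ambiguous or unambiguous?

Only Term, List, Op are reachable from Term; ignoring the rest: Term → Term * List | List  ;  List → List + Op | Op  — a left-associative chain with Op at the bottom. Each string factors uniquely by precedence.

Unambiguous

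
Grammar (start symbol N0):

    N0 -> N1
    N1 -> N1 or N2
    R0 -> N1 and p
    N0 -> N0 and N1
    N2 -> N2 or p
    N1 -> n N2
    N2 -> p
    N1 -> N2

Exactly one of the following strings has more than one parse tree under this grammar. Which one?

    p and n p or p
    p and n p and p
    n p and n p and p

p and n p or p: 2 trees
p and n p and p: 1 tree
n p and n p and p: 1 tree

p and n p or p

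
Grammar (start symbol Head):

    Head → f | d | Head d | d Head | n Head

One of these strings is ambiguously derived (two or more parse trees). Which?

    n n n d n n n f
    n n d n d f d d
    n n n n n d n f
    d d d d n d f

n n d n d f d d

n n n d n n n f: 1 tree
n n d n d f d d: 21 trees
n n n n n d n f: 1 tree
d d d d n d f: 1 tree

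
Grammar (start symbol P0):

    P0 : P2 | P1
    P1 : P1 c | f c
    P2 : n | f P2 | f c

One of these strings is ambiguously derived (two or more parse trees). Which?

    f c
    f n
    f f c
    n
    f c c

f c

f c: 2 trees
f n: 1 tree
f f c: 1 tree
n: 1 tree
f c c: 1 tree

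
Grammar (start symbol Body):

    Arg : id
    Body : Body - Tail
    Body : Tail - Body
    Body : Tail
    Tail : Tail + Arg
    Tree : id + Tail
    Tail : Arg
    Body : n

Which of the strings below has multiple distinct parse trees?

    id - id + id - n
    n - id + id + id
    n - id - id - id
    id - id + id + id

id - id + id - n: 1 tree
n - id + id + id: 1 tree
n - id - id - id: 1 tree
id - id + id + id: 2 trees

id - id + id + id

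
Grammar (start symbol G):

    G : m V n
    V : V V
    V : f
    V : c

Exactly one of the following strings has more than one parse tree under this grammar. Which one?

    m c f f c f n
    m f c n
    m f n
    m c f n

m c f f c f n: 14 trees
m f c n: 1 tree
m f n: 1 tree
m c f n: 1 tree

m c f f c f n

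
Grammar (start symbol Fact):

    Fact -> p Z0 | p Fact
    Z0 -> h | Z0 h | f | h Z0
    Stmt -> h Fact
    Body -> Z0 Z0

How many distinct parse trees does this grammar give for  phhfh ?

3

Parse trees for phhfh:
  [Fact p [Z0 [Z0 h [Z0 h [Z0 f]]] h]]
  [Fact p [Z0 h [Z0 [Z0 h [Z0 f]] h]]]
  [Fact p [Z0 h [Z0 h [Z0 [Z0 f] h]]]]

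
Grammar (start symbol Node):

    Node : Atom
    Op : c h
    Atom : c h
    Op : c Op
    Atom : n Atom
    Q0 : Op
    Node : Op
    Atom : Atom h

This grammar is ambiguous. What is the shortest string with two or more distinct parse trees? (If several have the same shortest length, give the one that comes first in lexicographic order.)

c h

length 2: c h has 2 parse trees

Two derivations of c h:
  Node ⇒ Atom ⇒ c h
  Node ⇒ Op ⇒ c h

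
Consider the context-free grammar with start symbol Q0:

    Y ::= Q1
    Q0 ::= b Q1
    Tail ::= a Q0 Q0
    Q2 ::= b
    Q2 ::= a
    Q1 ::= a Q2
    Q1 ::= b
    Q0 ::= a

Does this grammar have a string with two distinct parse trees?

(Tail, Y are unreachable from Q0, so their rules don't affect L(Q0).) Each reachable nonterminal has at most one production per leading terminal, and all productions are right-linear; the derivation is determined token-by-token.

Unambiguous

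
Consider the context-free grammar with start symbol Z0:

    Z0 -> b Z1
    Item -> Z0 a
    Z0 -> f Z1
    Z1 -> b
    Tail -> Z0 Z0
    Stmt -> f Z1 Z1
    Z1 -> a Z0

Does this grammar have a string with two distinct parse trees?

Unambiguous

Only Z0, Z1 are reachable from Z0; ignoring the rest: Restricted to the reachable nonterminals, every rule has the form A → t or A → t B, and no two rules for the same A share a first terminal. The grammar encodes a DFA — one run per string.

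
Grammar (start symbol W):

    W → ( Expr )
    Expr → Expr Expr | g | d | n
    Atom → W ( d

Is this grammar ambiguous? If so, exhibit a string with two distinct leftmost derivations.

Witness: ( d d d )

Derivation 1: W ⇒ ( Expr ) ⇒ ( Expr Expr ) ⇒ ( Expr Expr Expr ) ⇒ ( d Expr Expr ) ⇒ ( d d Expr ) ⇒ ( d d d )
Derivation 2: W ⇒ ( Expr ) ⇒ ( Expr Expr ) ⇒ ( d Expr ) ⇒ ( d Expr Expr ) ⇒ ( d d Expr ) ⇒ ( d d d )

Two distinct leftmost derivations for the same string.

Ambiguous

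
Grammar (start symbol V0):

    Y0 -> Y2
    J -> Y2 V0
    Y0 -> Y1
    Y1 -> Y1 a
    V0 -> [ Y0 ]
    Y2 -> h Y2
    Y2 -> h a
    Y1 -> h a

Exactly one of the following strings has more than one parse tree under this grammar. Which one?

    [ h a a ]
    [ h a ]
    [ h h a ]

[ h a a ]: 1 tree
[ h a ]: 2 trees
[ h h a ]: 1 tree

[ h a ]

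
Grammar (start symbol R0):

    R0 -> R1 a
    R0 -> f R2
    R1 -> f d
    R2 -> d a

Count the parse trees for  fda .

2

Parse trees for fda:
  [R0 [R1 f d] a]
  [R0 f [R2 d a]]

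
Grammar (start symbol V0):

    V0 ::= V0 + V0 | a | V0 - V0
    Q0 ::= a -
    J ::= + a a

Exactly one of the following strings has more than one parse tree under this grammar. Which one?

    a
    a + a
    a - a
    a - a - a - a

a - a - a - a

a: 1 tree
a + a: 1 tree
a - a: 1 tree
a - a - a - a: 5 trees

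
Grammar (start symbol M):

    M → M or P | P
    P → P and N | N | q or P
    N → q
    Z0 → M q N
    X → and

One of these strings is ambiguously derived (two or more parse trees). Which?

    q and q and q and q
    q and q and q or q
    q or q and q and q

q and q and q and q: 1 tree
q and q and q or q: 1 tree
q or q and q and q: 4 trees

q or q and q and q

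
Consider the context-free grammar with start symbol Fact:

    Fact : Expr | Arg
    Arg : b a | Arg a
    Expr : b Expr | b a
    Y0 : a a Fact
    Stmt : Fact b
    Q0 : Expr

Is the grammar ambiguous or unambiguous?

Ambiguous

Witness: b a

Derivation 1: Fact ⇒ Expr ⇒ b a
Derivation 2: Fact ⇒ Arg ⇒ b a

Two distinct leftmost derivations for the same string.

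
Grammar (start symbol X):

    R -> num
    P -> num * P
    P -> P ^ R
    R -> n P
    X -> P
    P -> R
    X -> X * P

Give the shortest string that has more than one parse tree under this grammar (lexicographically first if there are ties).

num * num

length 1: no string has ≥2 trees
length 2: no string has ≥2 trees
length 3: num * num has 2 parse trees

Two derivations of num * num:
  X ⇒ P ⇒ num * P ⇒ num * R ⇒ num * num
  X ⇒ X * P ⇒ P * P ⇒ R * P ⇒ num * P ⇒ num * R ⇒ num * num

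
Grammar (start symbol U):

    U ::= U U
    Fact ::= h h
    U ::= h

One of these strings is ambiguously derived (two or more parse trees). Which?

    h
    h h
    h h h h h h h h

h h h h h h h h

h: 1 tree
h h: 1 tree
h h h h h h h h: 429 trees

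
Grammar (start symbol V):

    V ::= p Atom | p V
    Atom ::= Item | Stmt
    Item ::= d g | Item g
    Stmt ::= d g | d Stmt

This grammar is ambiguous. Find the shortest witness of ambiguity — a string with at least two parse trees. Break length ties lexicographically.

p d g

length 3: p d g has 2 parse trees

Two derivations of p d g:
  V ⇒ p Atom ⇒ p Item ⇒ p d g
  V ⇒ p Atom ⇒ p Stmt ⇒ p d g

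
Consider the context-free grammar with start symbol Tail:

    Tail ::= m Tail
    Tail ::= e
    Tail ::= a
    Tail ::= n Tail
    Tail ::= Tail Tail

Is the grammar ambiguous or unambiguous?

Ambiguous

Witness: a a a

Derivation 1: Tail ⇒ Tail Tail ⇒ a Tail ⇒ a Tail Tail ⇒ a a Tail ⇒ a a a
Derivation 2: Tail ⇒ Tail Tail ⇒ Tail Tail Tail ⇒ a Tail Tail ⇒ a a Tail ⇒ a a a

Two distinct leftmost derivations for the same string.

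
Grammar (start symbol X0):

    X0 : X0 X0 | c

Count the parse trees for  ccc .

2

Parse trees for ccc:
  [X0 [X0 c] [X0 [X0 c] [X0 c]]]
  [X0 [X0 [X0 c] [X0 c]] [X0 c]]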